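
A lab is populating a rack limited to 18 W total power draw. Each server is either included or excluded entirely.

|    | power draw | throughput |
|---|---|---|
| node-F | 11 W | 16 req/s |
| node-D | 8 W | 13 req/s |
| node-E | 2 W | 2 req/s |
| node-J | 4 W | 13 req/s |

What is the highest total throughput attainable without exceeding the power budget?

node-F + node-J: power draw 11 + 4 = 15 ≤ 18, throughput 16 + 13 = 29.
node-F + node-E + node-J: power draw 11 + 2 + 4 = 17 ≤ 18, throughput 16 + 2 + 13 = 31.
Best is node-F, node-E, and node-J with total throughput 31.

31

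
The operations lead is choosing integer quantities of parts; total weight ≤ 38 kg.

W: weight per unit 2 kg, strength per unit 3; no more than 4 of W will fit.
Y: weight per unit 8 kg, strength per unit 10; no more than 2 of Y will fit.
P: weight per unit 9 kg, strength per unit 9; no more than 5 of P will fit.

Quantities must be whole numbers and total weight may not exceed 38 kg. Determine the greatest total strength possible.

This is a bounded integer knapsack.
W has the best ratio (3/2); taking only W gives at most 4×3 = 12 (stopped by the supply cap of 4).
Mixing does better — 2×W, 2×Y, and 2×P: weight 38 ≤ 38, strength 2·3 + 2·10 + 2·9 = 44.

44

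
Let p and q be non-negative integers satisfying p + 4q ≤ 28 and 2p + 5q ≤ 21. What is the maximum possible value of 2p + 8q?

32

The continuous relaxation peaks at (0, 4.2) with value 33.60; rounding to a feasible lattice point costs some objective.
(p,q)=(0,4): 1·0+4·4=16≤28, 2·0+5·4=20≤21, objective 32.
(p,q)=(1,3): 1·1+4·3=13≤28, 2·1+5·3=17≤21, objective 26.
(p,q)=(0,3): 1·0+4·3=12≤28, 2·0+5·3=15≤21, objective 24.
Maximum is 32 at (p,q)=(0,4).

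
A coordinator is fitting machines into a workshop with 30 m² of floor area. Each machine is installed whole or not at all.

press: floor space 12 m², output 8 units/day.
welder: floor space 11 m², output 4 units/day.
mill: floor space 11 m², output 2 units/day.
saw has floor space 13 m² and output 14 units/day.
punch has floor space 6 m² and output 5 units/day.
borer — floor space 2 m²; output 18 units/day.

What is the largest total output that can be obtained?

40

saw + punch + borer: floor space 13 + 6 + 2 = 21 ≤ 30, output 14 + 5 + 18 = 37.
press + saw + borer: floor space 12 + 13 + 2 = 27 ≤ 30, output 8 + 14 + 18 = 40.
Best is press, saw, and borer with total output 40.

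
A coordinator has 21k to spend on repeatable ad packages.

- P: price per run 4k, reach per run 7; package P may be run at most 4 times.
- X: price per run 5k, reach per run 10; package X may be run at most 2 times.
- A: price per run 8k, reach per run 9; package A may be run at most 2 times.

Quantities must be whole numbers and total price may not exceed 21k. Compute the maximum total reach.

38

2×P and 2×X: price 18 ≤ 21, reach 2·7 + 2·10 = 34.
4×P and 1×X: price 21 ≤ 21, reach 4·7 + 1·10 = 38.
Best is 38.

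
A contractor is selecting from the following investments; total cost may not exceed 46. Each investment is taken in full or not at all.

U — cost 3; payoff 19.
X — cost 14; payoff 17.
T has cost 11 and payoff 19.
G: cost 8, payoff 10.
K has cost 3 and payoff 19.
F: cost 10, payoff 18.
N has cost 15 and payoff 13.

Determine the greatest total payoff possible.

92

U + X + T + K + N: cost 3 + 14 + 11 + 3 + 15 = 46 ≤ 46, payoff 19 + 17 + 19 + 19 + 13 = 87.
U + X + T + K + F: cost 3 + 14 + 11 + 3 + 10 = 41 ≤ 46, payoff 19 + 17 + 19 + 19 + 18 = 92.
U + T + K + F + N: cost 3 + 11 + 3 + 10 + 15 = 42 ≤ 46, payoff 19 + 19 + 19 + 18 + 13 = 88.
Best is U, X, T, K, and F with total payoff 92.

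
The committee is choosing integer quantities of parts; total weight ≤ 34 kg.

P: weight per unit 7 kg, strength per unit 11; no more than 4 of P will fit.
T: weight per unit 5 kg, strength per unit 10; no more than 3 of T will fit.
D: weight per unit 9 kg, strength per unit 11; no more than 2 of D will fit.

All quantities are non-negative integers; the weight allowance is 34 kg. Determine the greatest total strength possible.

54

2×P, 2×T, and 1×D: weight 33 ≤ 34, strength 2·11 + 2·10 + 1·11 = 53.
4×P and 1×T: weight 33 ≤ 34, strength 4·11 + 1·10 = 54.
Best is 54.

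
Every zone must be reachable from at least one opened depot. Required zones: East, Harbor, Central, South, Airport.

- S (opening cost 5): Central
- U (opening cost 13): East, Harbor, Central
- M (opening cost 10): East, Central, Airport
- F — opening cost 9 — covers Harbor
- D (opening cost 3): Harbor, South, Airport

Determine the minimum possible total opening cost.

13

The greedy cost-per-new-zone heuristic would pick D, S, and M for 18, but a cheaper cover exists.
Choose M and D: together they cover East, Harbor, Central, South, Airport — every zone.
Total opening cost: 10 + 3 = 13.
No cover costs less than 13.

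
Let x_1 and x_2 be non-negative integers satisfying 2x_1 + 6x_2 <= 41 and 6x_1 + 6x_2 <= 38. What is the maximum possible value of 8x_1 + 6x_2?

(x_1,x_2)=(6,0): 2·6+6·0=12≤41, 6·6+6·0=36≤38, objective 48.
(x_1,x_2)=(5,1): 2·5+6·1=16≤41, 6·5+6·1=36≤38, objective 46.
(x_1,x_2)=(5,0): 2·5+6·0=10≤41, 6·5+6·0=30≤38, objective 40.
Maximum is 48 at (x_1,x_2)=(6,0).

48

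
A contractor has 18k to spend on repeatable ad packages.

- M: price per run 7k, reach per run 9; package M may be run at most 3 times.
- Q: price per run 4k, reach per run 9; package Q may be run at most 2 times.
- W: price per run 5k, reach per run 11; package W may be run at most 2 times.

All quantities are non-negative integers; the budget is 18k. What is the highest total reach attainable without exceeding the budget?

40

1×Q and 2×W: price 14 ≤ 18, reach 1·9 + 2·11 = 31.
2×Q and 2×W: price 18 ≤ 18, reach 2·9 + 2·11 = 40.
Best is 40.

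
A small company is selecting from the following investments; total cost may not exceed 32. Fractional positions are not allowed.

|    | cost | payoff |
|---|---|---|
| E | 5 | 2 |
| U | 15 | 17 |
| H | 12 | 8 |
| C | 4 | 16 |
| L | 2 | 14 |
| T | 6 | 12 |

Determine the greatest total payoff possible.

61

This is a 0-1 knapsack instance.
Take E, U, C, L, and T: cost 5 + 15 + 4 + 2 + 6 = 32 ≤ 32, payoff 2 + 17 + 16 + 14 + 12 = 61.
No other feasible combination does better.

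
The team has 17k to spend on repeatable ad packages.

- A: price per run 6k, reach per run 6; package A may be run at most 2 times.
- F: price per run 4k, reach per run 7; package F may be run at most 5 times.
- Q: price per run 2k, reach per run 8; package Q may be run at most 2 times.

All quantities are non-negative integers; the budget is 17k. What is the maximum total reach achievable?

Take 3×F and 2×Q: price 16 ≤ 17, reach 3·7 + 2·8 = 37.
Q has the best ratio (8/2) and is taken to its limit of 2; remaining capacity is filled optimally with the others.

37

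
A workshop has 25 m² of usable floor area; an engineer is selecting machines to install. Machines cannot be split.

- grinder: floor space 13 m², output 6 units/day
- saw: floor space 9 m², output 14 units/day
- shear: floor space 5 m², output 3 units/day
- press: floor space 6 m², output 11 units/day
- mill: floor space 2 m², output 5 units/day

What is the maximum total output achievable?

33

This is a 0-1 knapsack instance.
saw + shear + press + mill: floor space 9 + 5 + 6 + 2 = 22 ≤ 25, output 14 + 3 + 11 + 5 = 33.
saw + press + mill: floor space 9 + 6 + 2 = 17 ≤ 25, output 14 + 11 + 5 = 30.
Best is saw, shear, press, and mill with total output 33.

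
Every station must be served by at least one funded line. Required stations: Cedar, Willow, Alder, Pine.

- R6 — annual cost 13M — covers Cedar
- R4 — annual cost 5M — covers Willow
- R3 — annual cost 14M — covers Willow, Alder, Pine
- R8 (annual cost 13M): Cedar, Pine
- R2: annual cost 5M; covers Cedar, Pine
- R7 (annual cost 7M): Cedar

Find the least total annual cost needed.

The greedy cost-per-new-station heuristic would pick R2, R4, and R3 for 24, but a cheaper cover exists.
Choose R3 and R2: together they cover Cedar, Willow, Alder, Pine — every station.
Total annual cost: 14 + 5 = 19.
No cover costs less than 19.

19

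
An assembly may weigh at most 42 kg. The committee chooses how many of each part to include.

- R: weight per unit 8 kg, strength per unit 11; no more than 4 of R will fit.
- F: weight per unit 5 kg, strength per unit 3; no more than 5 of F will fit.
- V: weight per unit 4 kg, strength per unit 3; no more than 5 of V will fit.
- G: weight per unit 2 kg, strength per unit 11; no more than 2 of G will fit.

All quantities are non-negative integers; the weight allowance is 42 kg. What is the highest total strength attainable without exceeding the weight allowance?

4×R, 1×V, and 2×G: weight 40 ≤ 42, strength 4·11 + 1·3 + 2·11 = 69.
4×R, 1×F, and 2×G: weight 41 ≤ 42, strength 4·11 + 1·3 + 2·11 = 69.
Best is 69.

69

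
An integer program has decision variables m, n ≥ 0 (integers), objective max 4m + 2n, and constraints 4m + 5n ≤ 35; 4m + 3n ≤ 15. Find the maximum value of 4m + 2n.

Relaxing integrality, the LP optimum is 15.00 at (m,n) = (3.75, 0), which is not an integer point.
(m,n)=(3,1): 4·3+5·1=17≤35, 4·3+3·1=15≤15, objective 14.
(m,n)=(3,0): 4·3+5·0=12≤35, 4·3+3·0=12≤15, objective 12.
(m,n)=(2,2): 4·2+5·2=18≤35, 4·2+3·2=14≤15, objective 12.
No feasible integer point exceeds 14.

14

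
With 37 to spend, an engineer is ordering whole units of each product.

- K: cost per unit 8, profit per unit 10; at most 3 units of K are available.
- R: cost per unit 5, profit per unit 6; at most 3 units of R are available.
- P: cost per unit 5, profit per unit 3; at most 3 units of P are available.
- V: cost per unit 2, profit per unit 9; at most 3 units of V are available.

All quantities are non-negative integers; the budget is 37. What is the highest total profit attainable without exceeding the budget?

This is a bounded integer knapsack.
V has the best ratio (9/2); taking only V gives at most 3×9 = 27 (stopped by the supply cap of 3).
Mixing does better — 2×K, 3×R, and 3×V: cost 37 ≤ 37, profit 2·10 + 3·6 + 3·9 = 65.

65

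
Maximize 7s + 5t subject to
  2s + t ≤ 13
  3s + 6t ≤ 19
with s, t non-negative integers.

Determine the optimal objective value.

42

The continuous relaxation peaks at (6.33, 0) with value 44.33; rounding to a feasible lattice point costs some objective.
(s,t)=(6,0): 2·6+1·0=12≤13, 3·6+6·0=18≤19, objective 42.
(s,t)=(5,0): 2·5+1·0=10≤13, 3·5+6·0=15≤19, objective 35.
No feasible integer point exceeds 42.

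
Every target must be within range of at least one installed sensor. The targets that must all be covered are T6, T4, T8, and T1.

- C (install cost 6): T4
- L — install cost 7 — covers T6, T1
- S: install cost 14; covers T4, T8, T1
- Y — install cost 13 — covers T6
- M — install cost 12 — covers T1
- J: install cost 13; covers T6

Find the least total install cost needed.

The greedy cost-per-new-target heuristic would pick L, C, and S for 27, but a cheaper cover exists.
Choose L and S: together they cover T6, T4, T8, T1 — every target.
Total install cost: 7 + 14 = 21.
No cover costs less than 21.

21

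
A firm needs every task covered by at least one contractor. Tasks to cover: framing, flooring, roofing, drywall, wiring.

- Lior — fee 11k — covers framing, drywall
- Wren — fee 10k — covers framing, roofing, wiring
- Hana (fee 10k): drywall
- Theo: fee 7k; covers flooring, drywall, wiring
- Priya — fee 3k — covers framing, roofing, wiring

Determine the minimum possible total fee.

10

Choose Theo and Priya: together they cover framing, flooring, roofing, drywall, wiring — every task.
Total fee: 7 + 3 = 10.
No cover costs less than 10.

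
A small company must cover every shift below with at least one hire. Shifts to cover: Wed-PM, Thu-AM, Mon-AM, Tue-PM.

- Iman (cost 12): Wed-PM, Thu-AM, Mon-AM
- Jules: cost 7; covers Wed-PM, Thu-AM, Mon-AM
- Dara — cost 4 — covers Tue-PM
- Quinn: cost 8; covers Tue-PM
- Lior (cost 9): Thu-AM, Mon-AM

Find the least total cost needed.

11

Choose Jules and Dara: together they cover Wed-PM, Thu-AM, Mon-AM, Tue-PM — every shift.
Total cost: 7 + 4 = 11.
No cover costs less than 11.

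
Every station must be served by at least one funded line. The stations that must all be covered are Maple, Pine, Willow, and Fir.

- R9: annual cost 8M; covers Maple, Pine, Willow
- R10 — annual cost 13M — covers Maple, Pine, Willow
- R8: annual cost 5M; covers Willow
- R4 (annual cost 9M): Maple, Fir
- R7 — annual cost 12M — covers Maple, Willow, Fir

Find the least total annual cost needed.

17

Choose R9 and R4: together they cover Maple, Pine, Willow, Fir — every station.
Total annual cost: 8 + 9 = 17.
No cover costs less than 17.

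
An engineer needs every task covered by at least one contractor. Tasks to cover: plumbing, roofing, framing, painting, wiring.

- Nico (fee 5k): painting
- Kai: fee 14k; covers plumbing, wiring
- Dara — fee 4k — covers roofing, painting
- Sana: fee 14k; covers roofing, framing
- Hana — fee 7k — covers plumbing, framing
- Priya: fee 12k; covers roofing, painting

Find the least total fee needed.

25

This is an integer covering problem.
Choose Kai, Dara, and Hana: together they cover plumbing, roofing, framing, painting, wiring — every task.
Total fee: 14 + 4 + 7 = 25.
No cover costs less than 25.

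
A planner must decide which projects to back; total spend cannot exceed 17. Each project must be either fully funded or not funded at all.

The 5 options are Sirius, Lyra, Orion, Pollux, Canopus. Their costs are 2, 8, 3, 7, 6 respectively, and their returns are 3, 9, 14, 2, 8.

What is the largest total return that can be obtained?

Allowing fractional choices, the relaxed optimum would be about 31.8, but projects are indivisible.
Sirius + Lyra + Orion: cost 2 + 8 + 3 = 13 ≤ 17, return 3 + 9 + 14 = 26.
Lyra + Orion + Canopus: cost 8 + 3 + 6 = 17 ≤ 17, return 9 + 14 + 8 = 31.
Sirius + Orion + Canopus: cost 2 + 3 + 6 = 11 ≤ 17, return 3 + 14 + 8 = 25.
Best is Lyra, Orion, and Canopus with total return 31.

31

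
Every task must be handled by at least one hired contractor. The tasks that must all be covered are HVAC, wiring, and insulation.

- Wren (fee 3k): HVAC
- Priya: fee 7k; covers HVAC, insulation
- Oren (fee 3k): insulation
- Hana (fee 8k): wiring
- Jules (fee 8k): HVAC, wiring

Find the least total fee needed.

11

This is a weighted set-cover instance.
The greedy cost-per-new-task heuristic would pick Wren, Oren, and Hana for 14, but a cheaper cover exists.
Choose Oren and Jules: together they cover HVAC, wiring, insulation — every task.
Total fee: 3 + 8 = 11.
No cover costs less than 11.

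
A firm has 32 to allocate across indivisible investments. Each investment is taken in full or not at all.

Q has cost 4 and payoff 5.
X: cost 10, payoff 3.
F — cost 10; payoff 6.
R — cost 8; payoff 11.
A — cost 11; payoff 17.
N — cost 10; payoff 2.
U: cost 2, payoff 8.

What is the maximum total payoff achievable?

42

Treat it as a binary knapsack problem.
Take F, R, A, and U: cost 10 + 8 + 11 + 2 = 31 ≤ 32, payoff 6 + 11 + 17 + 8 = 42.
No other feasible combination does better.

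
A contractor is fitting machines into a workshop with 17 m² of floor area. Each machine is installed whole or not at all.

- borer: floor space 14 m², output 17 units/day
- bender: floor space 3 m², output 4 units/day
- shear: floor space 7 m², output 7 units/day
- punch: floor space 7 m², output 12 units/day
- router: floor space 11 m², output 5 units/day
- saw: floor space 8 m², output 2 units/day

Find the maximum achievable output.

Allowing fractional choices, the relaxed optimum would be about 24.5, but machines are indivisible.
bender + shear + punch: floor space 3 + 7 + 7 = 17 ≤ 17, output 4 + 7 + 12 = 23.
shear + punch: floor space 7 + 7 = 14 ≤ 17, output 7 + 12 = 19.
borer + bender: floor space 14 + 3 = 17 ≤ 17, output 17 + 4 = 21.
Best is bender, shear, and punch with total output 23.

23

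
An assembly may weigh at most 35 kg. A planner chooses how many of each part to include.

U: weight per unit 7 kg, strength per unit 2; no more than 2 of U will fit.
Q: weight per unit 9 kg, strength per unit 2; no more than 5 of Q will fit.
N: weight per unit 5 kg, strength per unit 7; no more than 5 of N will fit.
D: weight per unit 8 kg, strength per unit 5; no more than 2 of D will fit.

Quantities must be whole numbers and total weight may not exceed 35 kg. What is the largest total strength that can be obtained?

Take 5×N and 1×D: weight 33 ≤ 35, strength 5·7 + 1·5 = 40.
N has the best ratio (7/5) and is taken to its limit of 5; remaining capacity is filled optimally with the others.

40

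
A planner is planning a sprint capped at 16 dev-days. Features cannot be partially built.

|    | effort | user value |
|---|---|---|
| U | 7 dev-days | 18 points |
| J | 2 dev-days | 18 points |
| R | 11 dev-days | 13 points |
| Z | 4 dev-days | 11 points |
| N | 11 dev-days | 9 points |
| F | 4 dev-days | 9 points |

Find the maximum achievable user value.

47

Take U, J, and Z: effort 7 + 2 + 4 = 13 ≤ 16, user value 18 + 18 + 11 = 47.
No other feasible combination does better.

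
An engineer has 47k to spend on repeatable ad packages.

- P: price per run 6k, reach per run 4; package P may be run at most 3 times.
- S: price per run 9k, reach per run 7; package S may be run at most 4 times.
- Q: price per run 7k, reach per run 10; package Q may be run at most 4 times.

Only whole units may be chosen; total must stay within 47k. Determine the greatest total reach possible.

54

Q has the best ratio (10/7); taking only Q gives at most 4×10 = 40 (stopped by the supply cap of 4).
Mixing does better — 2×S and 4×Q: price 46 ≤ 47, reach 2·7 + 4·10 = 54.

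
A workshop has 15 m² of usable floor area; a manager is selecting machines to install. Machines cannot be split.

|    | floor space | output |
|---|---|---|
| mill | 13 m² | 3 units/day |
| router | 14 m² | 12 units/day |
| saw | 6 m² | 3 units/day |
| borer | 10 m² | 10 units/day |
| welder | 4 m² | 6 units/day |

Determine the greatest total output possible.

16

Take borer and welder: floor space 10 + 4 = 14 ≤ 15, output 10 + 6 = 16.
No other feasible combination does better.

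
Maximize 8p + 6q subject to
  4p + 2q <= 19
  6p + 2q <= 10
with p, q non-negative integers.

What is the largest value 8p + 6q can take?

30

(p,q)=(0,5): 4·0+2·5=10≤19, 6·0+2·5=10≤10, objective 30.
(p,q)=(0,4): 4·0+2·4=8≤19, 6·0+2·4=8≤10, objective 24.
The best lattice point is (0,5), giving 30.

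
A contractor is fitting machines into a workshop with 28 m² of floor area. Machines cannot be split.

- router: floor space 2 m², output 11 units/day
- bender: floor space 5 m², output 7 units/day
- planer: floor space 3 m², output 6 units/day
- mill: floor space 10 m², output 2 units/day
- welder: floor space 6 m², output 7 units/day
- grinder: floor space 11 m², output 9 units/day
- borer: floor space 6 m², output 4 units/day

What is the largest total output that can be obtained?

40

Allowing fractional choices, the relaxed optimum would be about 40.7, but machines are indivisible.
router + bender + planer + grinder + borer: floor space 2 + 5 + 3 + 11 + 6 = 27 ≤ 28, output 11 + 7 + 6 + 9 + 4 = 37.
router + planer + welder + grinder + borer: floor space 2 + 3 + 6 + 11 + 6 = 28 ≤ 28, output 11 + 6 + 7 + 9 + 4 = 37.
router + bender + planer + welder + grinder: floor space 2 + 5 + 3 + 6 + 11 = 27 ≤ 28, output 11 + 7 + 6 + 7 + 9 = 40.
Best is router, bender, planer, welder, and grinder with total output 40.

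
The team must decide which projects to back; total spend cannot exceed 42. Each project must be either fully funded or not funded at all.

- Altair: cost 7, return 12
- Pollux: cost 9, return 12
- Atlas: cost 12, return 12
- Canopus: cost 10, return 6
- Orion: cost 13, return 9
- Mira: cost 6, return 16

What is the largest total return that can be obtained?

Altair + Atlas + Orion + Mira: cost 7 + 12 + 13 + 6 = 38 ≤ 42, return 12 + 12 + 9 + 16 = 49.
Altair + Pollux + Orion + Mira: cost 7 + 9 + 13 + 6 = 35 ≤ 42, return 12 + 12 + 9 + 16 = 49.
Altair + Pollux + Atlas + Mira: cost 7 + 9 + 12 + 6 = 34 ≤ 42, return 12 + 12 + 12 + 16 = 52.
Best is Altair, Pollux, Atlas, and Mira with total return 52.

52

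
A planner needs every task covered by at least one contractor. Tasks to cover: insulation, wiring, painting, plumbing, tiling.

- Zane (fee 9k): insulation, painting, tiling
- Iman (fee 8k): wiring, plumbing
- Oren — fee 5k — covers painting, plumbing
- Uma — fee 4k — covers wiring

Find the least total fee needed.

17

This is an integer covering problem.
The greedy cost-per-new-task heuristic would pick Oren, Uma, and Zane for 18, but a cheaper cover exists.
Choose Zane and Iman: together they cover insulation, wiring, painting, plumbing, tiling — every task.
Total fee: 9 + 8 = 17.
No cover costs less than 17.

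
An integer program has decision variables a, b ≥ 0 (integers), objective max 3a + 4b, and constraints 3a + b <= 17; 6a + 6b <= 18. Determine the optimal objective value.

12

(a,b)=(0,3) is feasible, giving 12.
(a,b)=(1,2) is feasible, giving 11.
(a,b)=(0,2) is feasible, giving 8.
No feasible integer point exceeds 12.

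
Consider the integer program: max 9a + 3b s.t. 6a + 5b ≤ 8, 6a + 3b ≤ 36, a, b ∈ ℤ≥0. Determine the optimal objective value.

9

(a,b)=(1,0): 6·1+5·0=6≤8, 6·1+3·0=6≤36, objective 9.
(a,b)=(0,1): 6·0+5·1=5≤8, 6·0+3·1=3≤36, objective 3.
(a,b)=(0,0): 6·0+5·0=0≤8, 6·0+3·0=0≤36, objective 0.
Maximum is 9 at (a,b)=(1,0).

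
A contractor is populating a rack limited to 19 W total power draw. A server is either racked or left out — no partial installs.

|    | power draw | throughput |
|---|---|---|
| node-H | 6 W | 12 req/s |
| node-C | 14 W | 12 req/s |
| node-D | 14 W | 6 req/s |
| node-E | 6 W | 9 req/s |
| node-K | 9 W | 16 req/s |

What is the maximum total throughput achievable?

Take node-H and node-K: power draw 6 + 9 = 15 ≤ 19, throughput 12 + 16 = 28.
No other feasible combination does better.

28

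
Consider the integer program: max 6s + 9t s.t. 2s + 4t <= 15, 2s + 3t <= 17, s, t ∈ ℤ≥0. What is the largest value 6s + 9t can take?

Relaxing integrality, the LP optimum is 45.00 at (s,t) = (7.5, 0), which is not an integer point.
(s,t)=(7,0): 2·7+4·0=14≤15, 2·7+3·0=14≤17, objective 42.
(s,t)=(6,0): 2·6+4·0=12≤15, 2·6+3·0=12≤17, objective 36.
No feasible integer point exceeds 42.

42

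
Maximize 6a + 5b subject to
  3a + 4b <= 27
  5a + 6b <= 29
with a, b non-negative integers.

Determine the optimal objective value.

30

(a,b)=(5,0): 3·5+4·0=15≤27, 5·5+6·0=25≤29, objective 30.
(a,b)=(4,1): 3·4+4·1=16≤27, 5·4+6·1=26≤29, objective 29.
(a,b)=(4,0): 3·4+4·0=12≤27, 5·4+6·0=20≤29, objective 24.
Maximum is 30 at (a,b)=(5,0).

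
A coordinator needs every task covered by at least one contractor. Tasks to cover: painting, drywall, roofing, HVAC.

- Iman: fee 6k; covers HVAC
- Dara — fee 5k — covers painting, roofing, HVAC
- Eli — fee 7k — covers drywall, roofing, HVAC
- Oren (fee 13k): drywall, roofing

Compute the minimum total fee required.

Choose Dara and Eli: together they cover painting, drywall, roofing, HVAC — every task.
Total fee: 5 + 7 = 12.
No cover costs less than 12.

12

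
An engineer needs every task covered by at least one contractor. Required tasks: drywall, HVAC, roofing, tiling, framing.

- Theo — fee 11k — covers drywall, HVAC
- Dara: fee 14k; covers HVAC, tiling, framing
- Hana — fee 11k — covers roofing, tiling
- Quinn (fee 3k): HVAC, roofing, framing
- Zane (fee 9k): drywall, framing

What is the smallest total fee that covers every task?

Choose Hana, Quinn, and Zane: together they cover drywall, HVAC, roofing, tiling, framing — every task.
Total fee: 11 + 3 + 9 = 23.

23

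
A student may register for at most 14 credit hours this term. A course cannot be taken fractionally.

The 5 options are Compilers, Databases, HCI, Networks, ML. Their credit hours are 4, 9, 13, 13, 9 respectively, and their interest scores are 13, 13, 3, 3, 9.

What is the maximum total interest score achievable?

26

Compilers + Databases: credit hours 4 + 9 = 13 ≤ 14, interest score 13 + 13 = 26.
Compilers + ML: credit hours 4 + 9 = 13 ≤ 14, interest score 13 + 9 = 22.
Compilers: credit hours 4 ≤ 14, interest score 13.
Best is Compilers and Databases with total interest score 26.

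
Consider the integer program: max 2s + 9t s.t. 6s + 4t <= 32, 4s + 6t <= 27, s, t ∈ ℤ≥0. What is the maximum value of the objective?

36

(s,t)=(0,4): 6·0+4·4=16≤32, 4·0+6·4=24≤27, objective 36.
(s,t)=(1,3): 6·1+4·3=18≤32, 4·1+6·3=22≤27, objective 29.
(s,t)=(0,3): 6·0+4·3=12≤32, 4·0+6·3=18≤27, objective 27.
Maximum is 36 at (s,t)=(0,4).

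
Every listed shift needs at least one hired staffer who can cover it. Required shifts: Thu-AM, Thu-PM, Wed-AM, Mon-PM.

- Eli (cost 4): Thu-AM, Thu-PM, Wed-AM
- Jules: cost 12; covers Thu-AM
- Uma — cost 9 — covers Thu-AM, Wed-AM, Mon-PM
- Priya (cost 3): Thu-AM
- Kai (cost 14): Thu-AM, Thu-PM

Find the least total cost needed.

13

Choose Eli and Uma: together they cover Thu-AM, Thu-PM, Wed-AM, Mon-PM — every shift.
Total cost: 4 + 9 = 13.
No cover costs less than 13.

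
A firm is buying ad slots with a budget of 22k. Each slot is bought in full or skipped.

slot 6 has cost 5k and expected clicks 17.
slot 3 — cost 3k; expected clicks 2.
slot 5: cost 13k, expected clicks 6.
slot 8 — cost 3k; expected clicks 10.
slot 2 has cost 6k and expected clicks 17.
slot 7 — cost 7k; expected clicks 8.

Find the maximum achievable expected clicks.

Take slot 6, slot 8, slot 2, and slot 7: cost 5 + 3 + 6 + 7 = 21 ≤ 22, expected clicks 17 + 10 + 17 + 8 = 52.
No other feasible combination does better.

52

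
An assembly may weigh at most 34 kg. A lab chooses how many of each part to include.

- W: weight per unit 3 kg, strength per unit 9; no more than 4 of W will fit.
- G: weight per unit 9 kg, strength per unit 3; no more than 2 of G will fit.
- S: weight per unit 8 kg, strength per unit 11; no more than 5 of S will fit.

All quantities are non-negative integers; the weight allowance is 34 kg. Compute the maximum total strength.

This is a bounded integer knapsack.
W has the best ratio (9/3); taking only W gives at most 4×9 = 36 (stopped by the supply cap of 4).
Mixing does better — 3×W and 3×S: weight 33 ≤ 34, strength 3·9 + 3·11 = 60.

60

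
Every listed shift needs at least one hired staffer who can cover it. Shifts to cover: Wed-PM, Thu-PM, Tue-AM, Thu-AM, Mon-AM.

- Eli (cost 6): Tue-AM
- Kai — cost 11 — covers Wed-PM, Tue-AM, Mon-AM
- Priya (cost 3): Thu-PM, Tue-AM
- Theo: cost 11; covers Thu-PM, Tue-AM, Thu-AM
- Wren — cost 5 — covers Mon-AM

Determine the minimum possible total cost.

This is an integer covering problem.
The greedy cost-per-new-shift heuristic would pick Priya, Wren, Kai, and Theo for 30, but a cheaper cover exists.
Choose Kai and Theo: together they cover Wed-PM, Thu-PM, Tue-AM, Thu-AM, Mon-AM — every shift.
Total cost: 11 + 11 = 22.
No cover costs less than 22.

22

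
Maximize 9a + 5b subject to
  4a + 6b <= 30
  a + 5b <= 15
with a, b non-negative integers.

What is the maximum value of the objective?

63

The continuous relaxation peaks at (7.5, 0) with value 67.50; rounding to a feasible lattice point costs some objective.
(a,b)=(7,0): 4·7+6·0=28≤30, 1·7+5·0=7≤15, objective 63.
(a,b)=(6,1): 4·6+6·1=30≤30, 1·6+5·1=11≤15, objective 59.
(a,b)=(6,0): 4·6+6·0=24≤30, 1·6+5·0=6≤15, objective 54.
No feasible integer point exceeds 63.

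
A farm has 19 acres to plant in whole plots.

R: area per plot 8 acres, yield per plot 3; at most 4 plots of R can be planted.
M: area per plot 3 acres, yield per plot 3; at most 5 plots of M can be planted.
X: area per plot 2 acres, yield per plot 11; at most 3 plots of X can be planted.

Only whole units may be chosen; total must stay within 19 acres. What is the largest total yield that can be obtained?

45

X has the best ratio (11/2); taking only X gives at most 3×11 = 33 (stopped by the supply cap of 3).
Mixing does better — 4×M and 3×X: area 18 ≤ 19, yield 4·3 + 3·11 = 45.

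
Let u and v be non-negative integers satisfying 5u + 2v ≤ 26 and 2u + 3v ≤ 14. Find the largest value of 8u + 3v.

40

(u,v)=(5,0): 5·5+2·0=25≤26, 2·5+3·0=10≤14, objective 40.
(u,v)=(4,1): 5·4+2·1=22≤26, 2·4+3·1=11≤14, objective 35.
The best lattice point is (5,0), giving 40.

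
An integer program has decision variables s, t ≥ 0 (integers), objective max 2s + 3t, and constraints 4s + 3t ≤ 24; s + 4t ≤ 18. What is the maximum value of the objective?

(s,t)=(2,4) is feasible, giving 16.
(s,t)=(3,3) is feasible, giving 15.
No feasible integer point exceeds 16.

16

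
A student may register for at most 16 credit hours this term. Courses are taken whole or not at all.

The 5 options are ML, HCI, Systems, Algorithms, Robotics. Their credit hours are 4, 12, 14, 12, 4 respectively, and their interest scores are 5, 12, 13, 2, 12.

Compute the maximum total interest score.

24

Allowing fractional choices, the relaxed optimum would be about 25.0, but courses are indivisible.
ML + Robotics: credit hours 4 + 4 = 8 ≤ 16, interest score 5 + 12 = 17.
HCI + Robotics: credit hours 12 + 4 = 16 ≤ 16, interest score 12 + 12 = 24.
Best is HCI and Robotics with total interest score 24.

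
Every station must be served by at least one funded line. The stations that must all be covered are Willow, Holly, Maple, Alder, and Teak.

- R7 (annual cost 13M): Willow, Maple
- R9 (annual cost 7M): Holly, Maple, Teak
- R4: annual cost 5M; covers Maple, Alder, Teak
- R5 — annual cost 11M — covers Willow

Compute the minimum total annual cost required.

Choose R9, R4, and R5: together they cover Willow, Holly, Maple, Alder, Teak — every station.
Total annual cost: 7 + 5 + 11 = 23.

23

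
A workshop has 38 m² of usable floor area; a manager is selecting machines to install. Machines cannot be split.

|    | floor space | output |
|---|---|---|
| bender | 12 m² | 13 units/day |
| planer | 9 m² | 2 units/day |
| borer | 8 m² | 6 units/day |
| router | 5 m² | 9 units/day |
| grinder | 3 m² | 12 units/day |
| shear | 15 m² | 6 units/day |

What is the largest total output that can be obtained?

42

Treat it as a binary knapsack problem.
Take bender, planer, borer, router, and grinder: floor space 12 + 9 + 8 + 5 + 3 = 37 ≤ 38, output 13 + 2 + 6 + 9 + 12 = 42.
No other feasible combination does better.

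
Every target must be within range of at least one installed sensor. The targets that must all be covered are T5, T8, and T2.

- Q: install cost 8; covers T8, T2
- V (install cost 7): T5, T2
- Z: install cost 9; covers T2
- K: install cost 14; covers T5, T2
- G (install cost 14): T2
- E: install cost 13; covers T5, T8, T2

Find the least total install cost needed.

13

E alone covers T5, T8, T2 — every target.
Total install cost: 13.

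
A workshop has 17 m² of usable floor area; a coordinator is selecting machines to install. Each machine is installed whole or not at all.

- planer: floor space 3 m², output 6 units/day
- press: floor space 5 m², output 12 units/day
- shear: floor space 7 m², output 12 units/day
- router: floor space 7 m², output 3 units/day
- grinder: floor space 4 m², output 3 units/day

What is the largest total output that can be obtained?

30

Take planer, press, and shear: floor space 3 + 5 + 7 = 15 ≤ 17, output 6 + 12 + 12 = 30.
No other feasible combination does better.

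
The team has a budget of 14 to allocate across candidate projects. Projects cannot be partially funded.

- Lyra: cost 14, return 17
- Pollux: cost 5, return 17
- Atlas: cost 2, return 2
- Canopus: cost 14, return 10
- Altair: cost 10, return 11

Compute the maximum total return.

19

Allowing fractional choices, the relaxed optimum would be about 27.9, but projects are indivisible.
Pollux: cost 5 ≤ 14, return 17.
Lyra: cost 14 ≤ 14, return 17.
Pollux + Atlas: cost 5 + 2 = 7 ≤ 14, return 17 + 2 = 19.
Best is Pollux and Atlas with total return 19.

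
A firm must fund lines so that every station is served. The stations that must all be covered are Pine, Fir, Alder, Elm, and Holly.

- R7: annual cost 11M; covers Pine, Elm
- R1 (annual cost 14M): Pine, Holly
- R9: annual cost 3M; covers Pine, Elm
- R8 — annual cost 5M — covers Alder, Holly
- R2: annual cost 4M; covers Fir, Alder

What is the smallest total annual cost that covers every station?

Choose R9, R8, and R2: together they cover Pine, Fir, Alder, Elm, Holly — every station.
Total annual cost: 3 + 5 + 4 = 12.
No cover costs less than 12.

12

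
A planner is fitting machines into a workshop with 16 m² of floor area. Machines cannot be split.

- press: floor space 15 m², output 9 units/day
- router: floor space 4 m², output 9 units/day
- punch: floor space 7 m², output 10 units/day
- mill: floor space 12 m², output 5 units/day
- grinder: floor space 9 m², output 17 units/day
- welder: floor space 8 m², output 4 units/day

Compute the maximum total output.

27

This is a 0-1 knapsack instance.
Take punch and grinder: floor space 7 + 9 = 16 ≤ 16, output 10 + 17 = 27.
No other feasible combination does better.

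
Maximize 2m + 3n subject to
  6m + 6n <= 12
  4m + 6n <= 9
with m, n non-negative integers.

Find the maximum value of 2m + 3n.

4

Relaxing integrality, the LP optimum is 4.50 at (m,n) = (0, 1.5), which is not an integer point.
(m,n)=(2,0): 6·2+6·0=12≤12, 4·2+6·0=8≤9, objective 4.
(m,n)=(0,1): 6·0+6·1=6≤12, 4·0+6·1=6≤9, objective 3.
(m,n)=(1,0): 6·1+6·0=6≤12, 4·1+6·0=4≤9, objective 2.
Maximum is 4 at (m,n)=(2,0).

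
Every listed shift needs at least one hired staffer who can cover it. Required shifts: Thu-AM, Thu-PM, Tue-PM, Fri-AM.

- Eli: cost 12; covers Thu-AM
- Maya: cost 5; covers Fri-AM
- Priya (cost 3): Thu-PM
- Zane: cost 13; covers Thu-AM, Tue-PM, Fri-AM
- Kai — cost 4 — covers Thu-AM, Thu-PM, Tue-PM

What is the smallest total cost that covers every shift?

Choose Maya and Kai: together they cover Thu-AM, Thu-PM, Tue-PM, Fri-AM — every shift.
Total cost: 5 + 4 = 9.
No cover costs less than 9.

9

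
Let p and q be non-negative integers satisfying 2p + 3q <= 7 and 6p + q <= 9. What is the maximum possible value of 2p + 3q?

6

(p,q)=(0,2) is feasible, giving 6.
(p,q)=(1,1) is feasible, giving 5.
(p,q)=(0,1) is feasible, giving 3.
No feasible integer point exceeds 6.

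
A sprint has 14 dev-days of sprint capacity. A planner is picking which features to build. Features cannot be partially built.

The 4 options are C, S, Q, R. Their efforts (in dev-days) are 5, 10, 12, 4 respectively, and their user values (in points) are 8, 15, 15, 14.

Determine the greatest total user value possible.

29

S + R: effort 10 + 4 = 14 ≤ 14, user value 15 + 14 = 29.
C + R: effort 5 + 4 = 9 ≤ 14, user value 8 + 14 = 22.
S: effort 10 ≤ 14, user value 15.
Best is S and R with total user value 29.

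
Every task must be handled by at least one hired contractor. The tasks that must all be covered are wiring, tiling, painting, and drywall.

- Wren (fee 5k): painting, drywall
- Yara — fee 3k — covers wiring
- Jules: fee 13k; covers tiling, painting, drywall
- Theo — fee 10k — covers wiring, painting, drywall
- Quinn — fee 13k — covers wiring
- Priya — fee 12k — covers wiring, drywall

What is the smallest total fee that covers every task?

The greedy cost-per-new-task heuristic would pick Wren, Yara, and Jules for 21, but a cheaper cover exists.
Choose Yara and Jules: together they cover wiring, tiling, painting, drywall — every task.
Total fee: 3 + 13 = 16.
No cover costs less than 16.

16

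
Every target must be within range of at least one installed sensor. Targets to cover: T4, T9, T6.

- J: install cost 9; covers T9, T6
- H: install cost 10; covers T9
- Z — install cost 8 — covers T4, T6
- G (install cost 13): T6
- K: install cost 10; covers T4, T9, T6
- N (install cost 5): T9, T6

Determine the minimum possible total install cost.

10

This is an integer covering problem.
The greedy cost-per-new-target heuristic would pick N and Z for 13, but a cheaper cover exists.
K alone covers T4, T9, T6 — every target.
Total install cost: 10.
No cover costs less than 10.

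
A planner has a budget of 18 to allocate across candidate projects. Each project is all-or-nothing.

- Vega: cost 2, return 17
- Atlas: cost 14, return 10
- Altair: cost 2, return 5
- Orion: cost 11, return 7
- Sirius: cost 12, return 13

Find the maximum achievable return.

Vega + Atlas + Altair: cost 2 + 14 + 2 = 18 ≤ 18, return 17 + 10 + 5 = 32.
Vega + Altair + Sirius: cost 2 + 2 + 12 = 16 ≤ 18, return 17 + 5 + 13 = 35.
Vega + Sirius: cost 2 + 12 = 14 ≤ 18, return 17 + 13 = 30.
Best is Vega, Altair, and Sirius with total return 35.

35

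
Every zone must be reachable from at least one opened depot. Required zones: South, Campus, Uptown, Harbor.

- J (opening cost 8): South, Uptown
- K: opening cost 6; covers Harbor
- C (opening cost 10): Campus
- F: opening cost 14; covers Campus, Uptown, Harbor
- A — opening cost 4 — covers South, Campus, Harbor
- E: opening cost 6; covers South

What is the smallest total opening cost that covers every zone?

12

This is an integer covering problem.
Choose J and A: together they cover South, Campus, Uptown, Harbor — every zone.
Total opening cost: 8 + 4 = 12.
No cover costs less than 12.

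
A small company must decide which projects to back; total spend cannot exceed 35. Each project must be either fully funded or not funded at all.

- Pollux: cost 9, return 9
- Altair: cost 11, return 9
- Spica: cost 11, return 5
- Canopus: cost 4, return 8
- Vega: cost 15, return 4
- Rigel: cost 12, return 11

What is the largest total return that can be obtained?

31

Pollux + Altair + Spica + Canopus: cost 9 + 11 + 11 + 4 = 35 ≤ 35, return 9 + 9 + 5 + 8 = 31.
Pollux + Altair + Rigel: cost 9 + 11 + 12 = 32 ≤ 35, return 9 + 9 + 11 = 29.
Best is Pollux, Altair, Spica, and Canopus with total return 31.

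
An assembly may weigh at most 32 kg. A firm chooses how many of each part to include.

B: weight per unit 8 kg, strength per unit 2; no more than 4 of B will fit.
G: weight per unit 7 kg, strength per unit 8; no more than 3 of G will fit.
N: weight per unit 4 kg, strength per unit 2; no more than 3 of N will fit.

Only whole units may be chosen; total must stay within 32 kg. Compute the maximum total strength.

This is a bounded integer knapsack.
G has the best ratio (8/7); taking only G gives at most 3×8 = 24 (stopped by the supply cap of 3).
Mixing does better — 3×G and 2×N: weight 29 ≤ 32, strength 3·8 + 2·2 = 28.

28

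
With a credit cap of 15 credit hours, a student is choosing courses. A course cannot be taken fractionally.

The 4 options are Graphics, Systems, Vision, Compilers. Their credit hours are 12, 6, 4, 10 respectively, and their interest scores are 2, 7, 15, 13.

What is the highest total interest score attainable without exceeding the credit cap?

Treat it as a binary knapsack problem.
Allowing fractional choices, the relaxed optimum would be about 29.2, but courses are indivisible.
Systems + Vision: credit hours 6 + 4 = 10 ≤ 15, interest score 7 + 15 = 22.
Vision + Compilers: credit hours 4 + 10 = 14 ≤ 15, interest score 15 + 13 = 28.
Best is Vision and Compilers with total interest score 28.

28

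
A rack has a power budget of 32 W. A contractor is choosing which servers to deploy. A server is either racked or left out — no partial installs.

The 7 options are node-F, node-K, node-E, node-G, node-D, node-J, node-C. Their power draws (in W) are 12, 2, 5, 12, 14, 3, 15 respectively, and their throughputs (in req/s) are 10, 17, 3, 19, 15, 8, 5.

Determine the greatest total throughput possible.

59

node-F + node-K + node-G + node-J: power draw 12 + 2 + 12 + 3 = 29 ≤ 32, throughput 10 + 17 + 19 + 8 = 54.
node-K + node-G + node-D + node-J: power draw 2 + 12 + 14 + 3 = 31 ≤ 32, throughput 17 + 19 + 15 + 8 = 59.
node-K + node-G + node-D: power draw 2 + 12 + 14 = 28 ≤ 32, throughput 17 + 19 + 15 = 51.
Best is node-K, node-G, node-D, and node-J with total throughput 59.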